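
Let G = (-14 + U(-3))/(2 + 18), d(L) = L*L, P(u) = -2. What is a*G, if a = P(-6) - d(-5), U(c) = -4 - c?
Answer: 81/4 ≈ 20.250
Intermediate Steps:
d(L) = L**2
a = -27 (a = -2 - 1*(-5)**2 = -2 - 1*25 = -2 - 25 = -27)
G = -3/4 (G = (-14 + (-4 - 1*(-3)))/(2 + 18) = (-14 + (-4 + 3))/20 = (-14 - 1)*(1/20) = -15*1/20 = -3/4 ≈ -0.75000)
a*G = -27*(-3/4) = 81/4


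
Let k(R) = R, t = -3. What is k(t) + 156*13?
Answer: 2025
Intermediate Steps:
k(t) + 156*13 = -3 + 156*13 = -3 + 2028 = 2025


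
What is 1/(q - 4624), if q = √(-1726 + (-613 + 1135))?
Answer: -1156/5345645 - I*√301/10691290 ≈ -0.00021625 - 1.6228e-6*I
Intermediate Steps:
q = 2*I*√301 (q = √(-1726 + 522) = √(-1204) = 2*I*√301 ≈ 34.699*I)
1/(q - 4624) = 1/(2*I*√301 - 4624) = 1/(-4624 + 2*I*√301)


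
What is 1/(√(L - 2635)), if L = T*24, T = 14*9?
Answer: √389/389 ≈ 0.050702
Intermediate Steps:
T = 126
L = 3024 (L = 126*24 = 3024)
1/(√(L - 2635)) = 1/(√(3024 - 2635)) = 1/(√389) = √389/389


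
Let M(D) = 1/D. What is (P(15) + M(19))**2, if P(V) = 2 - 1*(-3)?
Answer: 9216/361 ≈ 25.529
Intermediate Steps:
P(V) = 5 (P(V) = 2 + 3 = 5)
(P(15) + M(19))**2 = (5 + 1/19)**2 = (96/19)**2 = 9216/361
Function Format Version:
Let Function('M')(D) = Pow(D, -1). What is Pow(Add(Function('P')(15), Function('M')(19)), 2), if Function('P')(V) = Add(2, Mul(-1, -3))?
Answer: Rational(9216, 361) ≈ 25.529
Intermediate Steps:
Function('P')(V) = 5 (Function('P')(V) = Add(2, 3) = 5)
Pow(Add(Function('P')(15), Function('M')(19)), 2) = Pow(Add(5, Pow(19, -1)), 2) = Pow(Add(5, Rational(1, 19)), 2) = Pow(Rational(96, 19), 2) = Rational(9216, 361)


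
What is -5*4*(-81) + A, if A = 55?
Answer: 1675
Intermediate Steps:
-5*4*(-81) + A = -5*4*(-81) + 55 = -20*(-81) + 55 = 1620 + 55 = 1675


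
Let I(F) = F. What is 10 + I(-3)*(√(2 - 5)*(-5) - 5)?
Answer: 25 + 15*I*√3 ≈ 25.0 + 25.981*I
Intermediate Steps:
10 + I(-3)*(√(2 - 5)*(-5) - 5) = 10 - 3*(√(2 - 5)*(-5) - 5) = 10 - 3*(√(-3)*(-5) - 5) = 10 - 3*((I*√3)*(-5) - 5) = 10 - 3*(-5*I*√3 - 5) = 10 - 3*(-5 - 5*I*√3) = 10 + (15 + 15*I*√3) = 25 + 15*I*√3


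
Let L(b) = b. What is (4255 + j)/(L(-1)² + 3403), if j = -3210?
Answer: 1045/3404 ≈ 0.30699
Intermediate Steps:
(4255 + j)/(L(-1)² + 3403) = (4255 - 3210)/((-1)² + 3403) = 1045/(1 + 3403) = 1045/3404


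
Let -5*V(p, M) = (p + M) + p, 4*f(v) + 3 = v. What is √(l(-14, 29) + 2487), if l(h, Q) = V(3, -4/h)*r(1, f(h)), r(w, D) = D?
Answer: 8*√47705/35 ≈ 49.923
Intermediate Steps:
f(v) = -¾ + v/4
V(p, M) = -2*p/5 - M/5 (V(p, M) = -((p + M) + p)/5 = -((M + p) + p)/5 = -(M + 2*p)/5 = -2*p/5 - M/5)
l(h, Q) = (-6/5 + 4/(5*h))*(-¾ + h/4) (l(h, Q) = (-⅖*3 - (-4)/(5*h))*(-¾ + h/4) = (-6/5 + 4/(5*h))*(-¾ + h/4))
√(l(-14, 29) + 2487) = √(-⅒*(-3 - 14)*(-2 + 3*(-14))/(-14) + 2487) = √(-⅒*(-1/14)*(-17)*(-2 - 42) + 2487) = √(-⅒*(-1/14)*(-17)*(-44) + 2487) = √(187/35 + 2487) = √(87232/35) = 8*√47705/35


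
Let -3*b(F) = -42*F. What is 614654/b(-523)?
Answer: -307327/3661 ≈ -83.946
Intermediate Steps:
b(F) = 14*F (b(F) = -(-14)*F = 14*F)
614654/b(-523) = 614654/((14*(-523))) = 614654/(-7322) = 614654*(-1/7322) = -307327/3661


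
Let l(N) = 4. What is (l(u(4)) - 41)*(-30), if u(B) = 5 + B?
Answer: 1110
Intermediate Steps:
(l(u(4)) - 41)*(-30) = (4 - 41)*(-30) = -37*(-30) = 1110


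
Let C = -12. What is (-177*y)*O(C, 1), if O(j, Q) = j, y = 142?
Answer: 301608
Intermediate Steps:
(-177*y)*O(C, 1) = -177*142*(-12) = -25134*(-12) = 301608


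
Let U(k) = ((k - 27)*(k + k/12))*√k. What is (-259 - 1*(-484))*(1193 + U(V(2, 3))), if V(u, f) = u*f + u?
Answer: 268425 - 74100*√2 ≈ 1.6363e+5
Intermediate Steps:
V(u, f) = u + f*u (V(u, f) = f*u + u = u + f*u)
U(k) = 13*k^(3/2)*(-27 + k)/12 (U(k) = ((-27 + k)*(k + k*(1/12)))*√k = ((-27 + k)*(k + k/12))*√k = ((-27 + k)*(13*k/12))*√k = (13*k*(-27 + k)/12)*√k = 13*k^(3/2)*(-27 + k)/12)
(-259 - 1*(-484))*(1193 + U(V(2, 3))) = (-259 - 1*(-484))*(1193 + 13*(2*(1 + 3))^(3/2)*(-27 + 2*(1 + 3))/12) = (-259 + 484)*(1193 + 13*(2*4)^(3/2)*(-27 + 2*4)/12) = 225*(1193 + 13*8^(3/2)*(-27 + 8)/12) = 225*(1193 + (13/12)*(16*√2)*(-19)) = 225*(1193 - 988*√2/3) = 268425 - 74100*√2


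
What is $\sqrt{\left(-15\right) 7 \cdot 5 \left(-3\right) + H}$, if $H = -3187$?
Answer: $2 i \sqrt{403} \approx 40.15 i$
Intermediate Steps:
$\sqrt{\left(-15\right) 7 \cdot 5 \left(-3\right) + H} = \sqrt{\left(-15\right) 7 \cdot 5 \left(-3\right) - 3187} = \sqrt{\left(-105\right) \left(-15\right) - 3187} = \sqrt{1575 - 3187} = \sqrt{-1612} = 2 i \sqrt{403}$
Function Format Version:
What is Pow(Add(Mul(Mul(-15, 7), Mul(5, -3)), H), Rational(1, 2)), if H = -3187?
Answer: Mul(2, I, Pow(403, Rational(1, 2))) ≈ Mul(40.150, I)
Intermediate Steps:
Pow(Add(Mul(Mul(-15, 7), Mul(5, -3)), H), Rational(1, 2)) = Pow(Add(Mul(Mul(-15, 7), Mul(5, -3)), -3187), Rational(1, 2)) = Pow(Add(Mul(-105, -15), -3187), Rational(1, 2)) = Pow(Add(1575, -3187), Rational(1, 2)) = Pow(-1612, Rational(1, 2)) = Mul(2, I, Pow(403, Rational(1, 2)))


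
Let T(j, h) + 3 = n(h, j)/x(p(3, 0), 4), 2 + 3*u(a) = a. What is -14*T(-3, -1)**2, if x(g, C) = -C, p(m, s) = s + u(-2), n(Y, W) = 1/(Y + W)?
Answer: -15463/128 ≈ -120.80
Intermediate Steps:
u(a) = -2/3 + a/3
n(Y, W) = 1/(W + Y)
p(m, s) = -4/3 + s (p(m, s) = s + (-2/3 + (1/3)*(-2)) = s + (-2/3 - 2/3) = s - 4/3 = -4/3 + s)
T(j, h) = -3 - 1/(4*(h + j)) (T(j, h) = -3 + 1/((j + h)*((-1*4))) = -3 + 1/((h + j)*(-4)) = -3 - 1/4/(h + j) = -3 - 1/(4*(h + j)))
-14*T(-3, -1)**2 = -14*(-1/4 - 3*(-1) - 3*(-3))**2/(-1 - 3)**2 = -14*(-1/4 + 3 + 9)**2/16 = -14*(-1/4*47/4)**2 = -14*(-47/16)**2 = -14*2209/256 = -15463/128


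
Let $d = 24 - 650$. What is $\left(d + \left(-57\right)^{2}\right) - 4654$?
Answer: $-2031$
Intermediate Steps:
$d = -626$ ($d = 24 - 650 = -626$)
$\left(d + \left(-57\right)^{2}\right) - 4654 = \left(-626 + \left(-57\right)^{2}\right) - 4654 = \left(-626 + 3249\right) - 4654 = 2623 - 4654 = -2031$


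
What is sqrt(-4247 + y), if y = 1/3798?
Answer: I*sqrt(6806904310)/1266 ≈ 65.169*I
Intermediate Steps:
y = 1/3798 ≈ 0.00026330
sqrt(-4247 + y) = sqrt(-4247 + 1/3798) = sqrt(-16130105/3798) = I*sqrt(6806904310)/1266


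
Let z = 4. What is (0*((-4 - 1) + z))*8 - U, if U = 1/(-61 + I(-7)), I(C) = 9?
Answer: 1/52 ≈ 0.019231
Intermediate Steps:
U = -1/52 (U = 1/(-61 + 9) = 1/(-52) = -1/52 ≈ -0.019231)
(0*((-4 - 1) + z))*8 - U = (0*((-4 - 1) + 4))*8 - 1*(-1/52) = (0*(-5 + 4))*8 + 1/52 = (0*(-1))*8 + 1/52 = 0*8 + 1/52 = 0 + 1/52 = 1/52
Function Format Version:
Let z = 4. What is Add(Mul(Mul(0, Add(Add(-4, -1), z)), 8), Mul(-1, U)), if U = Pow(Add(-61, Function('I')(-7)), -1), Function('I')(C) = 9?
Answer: Rational(1, 52) ≈ 0.019231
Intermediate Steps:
U = Rational(-1, 52) (U = Pow(Add(-61, 9), -1) = Pow(-52, -1) = Rational(-1, 52) ≈ -0.019231)
Add(Mul(Mul(0, Add(Add(-4, -1), z)), 8), Mul(-1, U)) = Add(Mul(Mul(0, Add(Add(-4, -1), 4)), 8), Mul(-1, Rational(-1, 52))) = Add(Mul(Mul(0, Add(-5, 4)), 8), Rational(1, 52)) = Add(Mul(Mul(0, -1), 8), Rational(1, 52)) = Add(Mul(0, 8), Rational(1, 52)) = Add(0, Rational(1, 52)) = Rational(1, 52)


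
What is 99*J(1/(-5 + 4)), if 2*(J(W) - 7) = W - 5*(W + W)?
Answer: 2277/2 ≈ 1138.5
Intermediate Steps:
J(W) = 7 - 9*W/2 (J(W) = 7 + (W - 5*(W + W))/2 = 7 + (W - 10*W)/2 = 7 + (-9*W)/2 = 7 - 9*W/2)
99*J(1/(-5 + 4)) = 99*(7 - 9/(2*(-5 + 4))) = 99*(7 - 9/2/(-1)) = 99*(7 - 9/2*(-1)) = 99*(7 + 9/2) = 99*(23/2) = 2277/2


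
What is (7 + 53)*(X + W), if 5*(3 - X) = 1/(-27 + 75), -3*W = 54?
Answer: -3601/4 ≈ -900.25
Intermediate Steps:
W = -18 (W = -⅓*54 = -18)
X = 719/240 (X = 3 - 1/(5*(-27 + 75)) = 3 - ⅕/48 = 3 - ⅕*1/48 = 3 - 1/240 = 719/240 ≈ 2.9958)
(7 + 53)*(X + W) = (7 + 53)*(719/240 - 18) = 60*(-3601/240) = -3601/4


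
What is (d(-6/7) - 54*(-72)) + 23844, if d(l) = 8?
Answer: 27740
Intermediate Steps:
(d(-6/7) - 54*(-72)) + 23844 = (8 - 54*(-72)) + 23844 = (8 + 3888) + 23844 = 3896 + 23844 = 27740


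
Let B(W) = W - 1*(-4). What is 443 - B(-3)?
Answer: 442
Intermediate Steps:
B(W) = 4 + W (B(W) = W + 4 = 4 + W)
443 - B(-3) = 443 - (4 - 3) = 443 - 1*1 = 443 - 1 = 442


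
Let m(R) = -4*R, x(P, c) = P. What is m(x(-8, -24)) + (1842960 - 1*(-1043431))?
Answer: 2886423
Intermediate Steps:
m(x(-8, -24)) + (1842960 - 1*(-1043431)) = -4*(-8) + (1842960 - 1*(-1043431)) = 32 + (1842960 + 1043431) = 32 + 2886391 = 2886423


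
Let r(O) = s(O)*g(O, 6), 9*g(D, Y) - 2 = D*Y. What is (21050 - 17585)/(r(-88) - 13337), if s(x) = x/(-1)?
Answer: -31185/166321 ≈ -0.18750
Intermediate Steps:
s(x) = -x (s(x) = x*(-1) = -x)
g(D, Y) = 2/9 + D*Y/9 (g(D, Y) = 2/9 + (D*Y)/9 = 2/9 + D*Y/9)
r(O) = -O*(2/9 + 2*O/3) (r(O) = (-O)*(2/9 + (⅑)*O*6) = (-O)*(2/9 + 2*O/3) = -O*(2/9 + 2*O/3))
(21050 - 17585)/(r(-88) - 13337) = (21050 - 17585)/(-2/9*(-88)*(1 + 3*(-88)) - 13337) = 3465/(-2/9*(-88)*(1 - 264) - 13337) = 3465/(-2/9*(-88)*(-263) - 13337) = 3465/(-46288/9 - 13337) = 3465/(-166321/9) = 3465*(-9/166321) = -31185/166321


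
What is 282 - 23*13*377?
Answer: -112441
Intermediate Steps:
282 - 23*13*377 = 282 - 299*377 = 282 - 112723 = -112441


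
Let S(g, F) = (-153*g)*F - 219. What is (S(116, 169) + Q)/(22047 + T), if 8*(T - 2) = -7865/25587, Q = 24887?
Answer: -608918197824/4513334239 ≈ -134.92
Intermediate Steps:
S(g, F) = -219 - 153*F*g (S(g, F) = -153*F*g - 219 = -219 - 153*F*g)
T = 401527/204696 (T = 2 + (-7865/25587)/8 = 2 + (-7865*1/25587)/8 = 2 + (1/8)*(-7865/25587) = 2 - 7865/204696 = 401527/204696 ≈ 1.9616)
(S(116, 169) + Q)/(22047 + T) = ((-219 - 153*169*116) + 24887)/(22047 + 401527/204696) = ((-219 - 2999412) + 24887)/(4513334239/204696) = (-2999631 + 24887)*(204696/4513334239) = -2974744*204696/4513334239 = -608918197824/4513334239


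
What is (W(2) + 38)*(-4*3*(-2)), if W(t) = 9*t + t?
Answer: 1392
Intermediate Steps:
W(t) = 10*t
(W(2) + 38)*(-4*3*(-2)) = (10*2 + 38)*(-4*3*(-2)) = (20 + 38)*(-12*(-2)) = 58*24 = 1392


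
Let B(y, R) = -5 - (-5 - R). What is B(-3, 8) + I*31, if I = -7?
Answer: -209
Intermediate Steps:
B(y, R) = R (B(y, R) = -5 + (5 + R) = R)
B(-3, 8) + I*31 = 8 - 7*31 = 8 - 217 = -209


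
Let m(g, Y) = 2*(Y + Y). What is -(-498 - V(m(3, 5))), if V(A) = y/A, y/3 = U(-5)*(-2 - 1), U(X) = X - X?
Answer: 498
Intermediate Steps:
m(g, Y) = 4*Y (m(g, Y) = 2*(2*Y) = 4*Y)
U(X) = 0
y = 0 (y = 3*(0*(-2 - 1)) = 3*(0*(-3)) = 3*0 = 0)
V(A) = 0 (V(A) = 0/A = 0)
-(-498 - V(m(3, 5))) = -(-498 - 1*0) = -(-498 + 0) = -1*(-498) = 498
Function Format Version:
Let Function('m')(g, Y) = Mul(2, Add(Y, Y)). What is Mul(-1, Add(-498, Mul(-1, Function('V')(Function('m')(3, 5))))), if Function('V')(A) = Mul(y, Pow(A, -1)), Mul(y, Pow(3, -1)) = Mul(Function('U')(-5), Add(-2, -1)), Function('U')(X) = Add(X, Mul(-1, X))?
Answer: 498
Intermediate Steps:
Function('m')(g, Y) = Mul(4, Y) (Function('m')(g, Y) = Mul(2, Mul(2, Y)) = Mul(4, Y))
Function('U')(X) = 0
y = 0 (y = Mul(3, Mul(0, Add(-2, -1))) = Mul(3, Mul(0, -3)) = Mul(3, 0) = 0)
Function('V')(A) = 0 (Function('V')(A) = Mul(0, Pow(A, -1)) = 0)
Mul(-1, Add(-498, Mul(-1, Function('V')(Function('m')(3, 5))))) = Mul(-1, Add(-498, Mul(-1, 0))) = Mul(-1, Add(-498, 0)) = Mul(-1, -498) = 498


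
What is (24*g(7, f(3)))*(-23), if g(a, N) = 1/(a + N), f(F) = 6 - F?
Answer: -276/5 ≈ -55.200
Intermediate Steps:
g(a, N) = 1/(N + a)
(24*g(7, f(3)))*(-23) = (24/((6 - 1*3) + 7))*(-23) = (24/((6 - 3) + 7))*(-23) = (24/(3 + 7))*(-23) = (24/10)*(-23) = (24*(⅒))*(-23) = (12/5)*(-23) = -276/5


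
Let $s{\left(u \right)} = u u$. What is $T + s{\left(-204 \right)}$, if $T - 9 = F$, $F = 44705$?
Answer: $86330$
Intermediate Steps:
$s{\left(u \right)} = u^{2}$
$T = 44714$ ($T = 9 + 44705 = 44714$)
$T + s{\left(-204 \right)} = 44714 + \left(-204\right)^{2} = 44714 + 41616 = 86330$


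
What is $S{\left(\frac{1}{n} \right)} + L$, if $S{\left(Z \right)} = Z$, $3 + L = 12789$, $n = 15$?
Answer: $\frac{191791}{15} \approx 12786.0$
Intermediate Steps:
$L = 12786$ ($L = -3 + 12789 = 12786$)
$S{\left(\frac{1}{n} \right)} + L = \frac{1}{15} + 12786 = \frac{191791}{15}$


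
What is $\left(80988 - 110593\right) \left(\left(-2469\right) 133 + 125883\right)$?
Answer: $5994834870$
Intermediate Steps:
$\left(80988 - 110593\right) \left(\left(-2469\right) 133 + 125883\right) = - 29605 \left(-328377 + 125883\right) = \left(-29605\right) \left(-202494\right) = 5994834870$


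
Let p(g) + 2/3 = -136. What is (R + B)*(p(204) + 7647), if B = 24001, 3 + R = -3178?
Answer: 156365140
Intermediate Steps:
R = -3181 (R = -3 - 3178 = -3181)
p(g) = -410/3 (p(g) = -2/3 - 136 = -410/3)
(R + B)*(p(204) + 7647) = (-3181 + 24001)*(-410/3 + 7647) = 20820*(22531/3) = 156365140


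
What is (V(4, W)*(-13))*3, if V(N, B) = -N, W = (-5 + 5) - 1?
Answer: 156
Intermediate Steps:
W = -1 (W = 0 - 1 = -1)
(V(4, W)*(-13))*3 = (-1*4*(-13))*3 = -4*(-13)*3 = 52*3 = 156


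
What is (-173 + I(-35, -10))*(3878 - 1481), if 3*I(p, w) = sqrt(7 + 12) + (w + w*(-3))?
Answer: -398701 + 799*sqrt(19) ≈ -3.9522e+5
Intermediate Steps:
I(p, w) = -2*w/3 + sqrt(19)/3 (I(p, w) = (sqrt(7 + 12) + (w + w*(-3)))/3 = (sqrt(19) + (w - 3*w))/3 = (sqrt(19) - 2*w)/3 = -2*w/3 + sqrt(19)/3)
(-173 + I(-35, -10))*(3878 - 1481) = (-173 + (-2/3*(-10) + sqrt(19)/3))*(3878 - 1481) = (-173 + (20/3 + sqrt(19)/3))*2397 = (-499/3 + sqrt(19)/3)*2397 = -398701 + 799*sqrt(19)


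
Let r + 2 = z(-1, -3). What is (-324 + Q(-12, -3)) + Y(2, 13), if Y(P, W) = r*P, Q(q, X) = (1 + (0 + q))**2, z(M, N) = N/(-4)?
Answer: -411/2 ≈ -205.50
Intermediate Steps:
z(M, N) = -N/4 (z(M, N) = N*(-1/4) = -N/4)
Q(q, X) = (1 + q)**2
r = -5/4 (r = -2 - 1/4*(-3) = -2 + 3/4 = -5/4 ≈ -1.2500)
Y(P, W) = -5*P/4
(-324 + Q(-12, -3)) + Y(2, 13) = (-324 + (1 - 12)**2) - 5/4*2 = (-324 + (-11)**2) - 5/2 = (-324 + 121) - 5/2 = -203 - 5/2 = -411/2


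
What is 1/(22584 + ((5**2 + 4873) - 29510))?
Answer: -1/2028 ≈ -0.00049310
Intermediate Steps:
1/(22584 + ((5**2 + 4873) - 29510)) = 1/(22584 + ((25 + 4873) - 29510)) = 1/(22584 + (4898 - 29510)) = 1/(22584 - 24612) = 1/(-2028) = -1/2028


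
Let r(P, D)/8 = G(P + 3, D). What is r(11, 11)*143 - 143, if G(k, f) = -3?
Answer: -3575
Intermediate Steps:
r(P, D) = -24 (r(P, D) = 8*(-3) = -24)
r(11, 11)*143 - 143 = -24*143 - 143 = -3432 - 143 = -3575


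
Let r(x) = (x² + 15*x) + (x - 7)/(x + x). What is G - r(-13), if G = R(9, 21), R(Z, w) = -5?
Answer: 263/13 ≈ 20.231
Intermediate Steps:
G = -5
r(x) = x² + 15*x + (-7 + x)/(2*x) (r(x) = (x² + 15*x) + (-7 + x)/((2*x)) = (x² + 15*x) + (-7 + x)*(1/(2*x)) = (x² + 15*x) + (-7 + x)/(2*x) = x² + 15*x + (-7 + x)/(2*x))
G - r(-13) = -5 - (½ + (-13)² + 15*(-13) - 7/2/(-13)) = -5 - (½ + 169 - 195 - 7/2*(-1/13)) = -5 - (½ + 169 - 195 + 7/26) = -5 - 1*(-328/13) = -5 + 328/13 = 263/13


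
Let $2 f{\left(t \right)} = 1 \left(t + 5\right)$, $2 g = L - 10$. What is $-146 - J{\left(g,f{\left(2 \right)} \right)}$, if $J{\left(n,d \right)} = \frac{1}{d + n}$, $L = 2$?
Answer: $-144$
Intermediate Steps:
$g = -4$ ($g = \frac{2 - 10}{2} = \frac{1}{2} \left(-8\right) = -4$)
$f{\left(t \right)} = \frac{5}{2} + \frac{t}{2}$ ($f{\left(t \right)} = \frac{1 \left(t + 5\right)}{2} = \frac{1 \left(5 + t\right)}{2} = \frac{5 + t}{2} = \frac{5}{2} + \frac{t}{2}$)
$-146 - J{\left(g,f{\left(2 \right)} \right)} = -146 - \frac{1}{\left(\frac{5}{2} + \frac{1}{2} \cdot 2\right) - 4} = -146 - \frac{1}{\left(\frac{5}{2} + 1\right) - 4} = -146 - \frac{1}{\frac{7}{2} - 4} = -146 - \frac{1}{- \frac{1}{2}} = -146 - -2 = -146 + 2 = -144$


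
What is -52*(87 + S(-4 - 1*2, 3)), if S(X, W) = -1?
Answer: -4472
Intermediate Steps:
-52*(87 + S(-4 - 1*2, 3)) = -52*(87 - 1) = -52*86 = -4472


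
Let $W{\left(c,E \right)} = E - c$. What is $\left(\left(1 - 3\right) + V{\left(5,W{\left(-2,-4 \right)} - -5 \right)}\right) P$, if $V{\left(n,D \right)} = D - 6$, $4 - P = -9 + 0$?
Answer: $-65$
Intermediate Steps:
$P = 13$ ($P = 4 - \left(-9 + 0\right) = 4 - -9 = 4 + 9 = 13$)
$V{\left(n,D \right)} = -6 + D$ ($V{\left(n,D \right)} = D - 6 = -6 + D$)
$\left(\left(1 - 3\right) + V{\left(5,W{\left(-2,-4 \right)} - -5 \right)}\right) P = \left(\left(1 - 3\right) - 3\right) 13 = \left(-2 + \left(-6 + \left(\left(-4 + 2\right) + 5\right)\right)\right) 13 = \left(-2 + \left(-6 + \left(-2 + 5\right)\right)\right) 13 = \left(-2 + \left(-6 + 3\right)\right) 13 = \left(-2 - 3\right) 13 = \left(-5\right) 13 = -65$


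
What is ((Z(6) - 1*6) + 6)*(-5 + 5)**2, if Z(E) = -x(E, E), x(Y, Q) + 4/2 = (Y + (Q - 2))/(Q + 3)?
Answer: 0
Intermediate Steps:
x(Y, Q) = -2 + (-2 + Q + Y)/(3 + Q) (x(Y, Q) = -2 + (Y + (Q - 2))/(Q + 3) = -2 + (Y + (-2 + Q))/(3 + Q) = -2 + (-2 + Q + Y)/(3 + Q))
Z(E) = 8/(3 + E) (Z(E) = -(-8 + E - E)/(3 + E) = -(-8)/(3 + E) = 8/(3 + E))
((Z(6) - 1*6) + 6)*(-5 + 5)**2 = ((8/(3 + 6) - 1*6) + 6)*(-5 + 5)**2 = ((8/9 - 6) + 6)*0**2 = ((8*(1/9) - 6) + 6)*0 = ((8/9 - 6) + 6)*0 = (-46/9 + 6)*0 = (8/9)*0 = 0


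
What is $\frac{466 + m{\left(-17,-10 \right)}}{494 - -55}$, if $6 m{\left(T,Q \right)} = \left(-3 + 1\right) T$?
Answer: $\frac{1415}{1647} \approx 0.85914$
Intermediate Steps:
$m{\left(T,Q \right)} = - \frac{T}{3}$ ($m{\left(T,Q \right)} = \frac{\left(-3 + 1\right) T}{6} = \frac{\left(-2\right) T}{6} = - \frac{T}{3}$)
$\frac{466 + m{\left(-17,-10 \right)}}{494 - -55} = \frac{466 - - \frac{17}{3}}{494 - -55} = \frac{466 + \frac{17}{3}}{494 + 55} = \frac{1415}{3 \cdot 549} = \frac{1415}{3} \cdot \frac{1}{549} = \frac{1415}{1647}$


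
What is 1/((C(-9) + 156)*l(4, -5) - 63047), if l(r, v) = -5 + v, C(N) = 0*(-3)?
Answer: -1/64607 ≈ -1.5478e-5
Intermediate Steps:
C(N) = 0
1/((C(-9) + 156)*l(4, -5) - 63047) = 1/((0 + 156)*(-5 - 5) - 63047) = 1/(156*(-10) - 63047) = 1/(-1560 - 63047) = 1/(-64607) = -1/64607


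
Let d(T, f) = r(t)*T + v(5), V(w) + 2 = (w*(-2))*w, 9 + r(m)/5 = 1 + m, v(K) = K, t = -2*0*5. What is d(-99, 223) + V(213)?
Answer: -86775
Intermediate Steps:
t = 0 (t = 0*5 = 0)
r(m) = -40 + 5*m (r(m) = -45 + 5*(1 + m) = -45 + (5 + 5*m) = -40 + 5*m)
V(w) = -2 - 2*w² (V(w) = -2 + (w*(-2))*w = -2 + (-2*w)*w = -2 - 2*w²)
d(T, f) = 5 - 40*T (d(T, f) = (-40 + 5*0)*T + 5 = (-40 + 0)*T + 5 = -40*T + 5 = 5 - 40*T)
d(-99, 223) + V(213) = (5 - 40*(-99)) + (-2 - 2*213²) = (5 + 3960) + (-2 - 2*45369) = 3965 + (-2 - 90738) = 3965 - 90740 = -86775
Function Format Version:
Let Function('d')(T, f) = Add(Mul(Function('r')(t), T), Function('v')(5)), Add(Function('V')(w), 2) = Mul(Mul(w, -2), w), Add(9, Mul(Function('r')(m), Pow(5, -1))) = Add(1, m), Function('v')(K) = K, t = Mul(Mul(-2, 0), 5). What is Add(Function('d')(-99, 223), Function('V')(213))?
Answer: -86775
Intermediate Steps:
t = 0 (t = Mul(0, 5) = 0)
Function('r')(m) = Add(-40, Mul(5, m)) (Function('r')(m) = Add(-45, Mul(5, Add(1, m))) = Add(-45, Add(5, Mul(5, m))) = Add(-40, Mul(5, m)))
Function('V')(w) = Add(-2, Mul(-2, Pow(w, 2))) (Function('V')(w) = Add(-2, Mul(Mul(w, -2), w)) = Add(-2, Mul(Mul(-2, w), w)) = Add(-2, Mul(-2, Pow(w, 2))))
Function('d')(T, f) = Add(5, Mul(-40, T)) (Function('d')(T, f) = Add(Mul(Add(-40, Mul(5, 0)), T), 5) = Add(Mul(Add(-40, 0), T), 5) = Add(Mul(-40, T), 5) = Add(5, Mul(-40, T)))
Add(Function('d')(-99, 223), Function('V')(213)) = Add(Add(5, Mul(-40, -99)), Add(-2, Mul(-2, Pow(213, 2)))) = Add(Add(5, 3960), Add(-2, Mul(-2, 45369))) = Add(3965, Add(-2, -90738)) = Add(3965, -90740) = -86775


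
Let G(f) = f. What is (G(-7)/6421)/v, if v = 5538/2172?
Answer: -2534/5926583 ≈ -0.00042757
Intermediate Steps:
v = 923/362 (v = 5538*(1/2172) = 923/362 ≈ 2.5497)
(G(-7)/6421)/v = (-7/6421)/(923/362) = -7*1/6421*(362/923) = -7/6421*362/923 = -2534/5926583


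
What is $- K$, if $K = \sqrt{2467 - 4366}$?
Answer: $- 3 i \sqrt{211} \approx - 43.578 i$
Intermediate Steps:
$K = 3 i \sqrt{211}$ ($K = \sqrt{-1899} = 3 i \sqrt{211} \approx 43.578 i$)
$- K = - 3 i \sqrt{211}$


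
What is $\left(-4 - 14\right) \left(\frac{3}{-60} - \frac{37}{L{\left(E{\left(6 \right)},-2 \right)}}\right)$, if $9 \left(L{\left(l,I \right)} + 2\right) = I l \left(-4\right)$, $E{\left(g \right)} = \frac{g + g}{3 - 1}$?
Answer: $\frac{2007}{10} \approx 200.7$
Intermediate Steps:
$E{\left(g \right)} = g$ ($E{\left(g \right)} = \frac{2 g}{2} = 2 g \frac{1}{2} = g$)
$L{\left(l,I \right)} = -2 - \frac{4 I l}{9}$ ($L{\left(l,I \right)} = -2 + \frac{I l \left(-4\right)}{9} = -2 + \frac{\left(-4\right) I l}{9} = -2 - \frac{4 I l}{9}$)
$\left(-4 - 14\right) \left(\frac{3}{-60} - \frac{37}{L{\left(E{\left(6 \right)},-2 \right)}}\right) = \left(-4 - 14\right) \left(\frac{3}{-60} - \frac{37}{-2 - \left(- \frac{8}{9}\right) 6}\right) = - 18 \left(3 \left(- \frac{1}{60}\right) - \frac{37}{-2 + \frac{16}{3}}\right) = - 18 \left(- \frac{1}{20} - \frac{37}{\frac{10}{3}}\right) = - 18 \left(- \frac{1}{20} - \frac{111}{10}\right) = \left(-18\right) \left(- \frac{223}{20}\right) = \frac{2007}{10}$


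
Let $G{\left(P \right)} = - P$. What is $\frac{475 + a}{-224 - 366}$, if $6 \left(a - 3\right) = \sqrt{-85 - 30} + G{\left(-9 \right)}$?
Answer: $- \frac{959}{1180} - \frac{i \sqrt{115}}{3540} \approx -0.81271 - 0.0030293 i$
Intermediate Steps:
$a = \frac{9}{2} + \frac{i \sqrt{115}}{6}$ ($a = 3 + \frac{\sqrt{-85 - 30} - -9}{6} = 3 + \frac{\sqrt{-115} + 9}{6} = 3 + \frac{i \sqrt{115} + 9}{6} = 3 + \frac{9 + i \sqrt{115}}{6} = 3 + \left(\frac{3}{2} + \frac{i \sqrt{115}}{6}\right) = \frac{9}{2} + \frac{i \sqrt{115}}{6} \approx 4.5 + 1.7873 i$)
$\frac{475 + a}{-224 - 366} = \frac{475 + \left(\frac{9}{2} + \frac{i \sqrt{115}}{6}\right)}{-224 - 366} = \frac{\frac{959}{2} + \frac{i \sqrt{115}}{6}}{-590} = \left(\frac{959}{2} + \frac{i \sqrt{115}}{6}\right) \left(- \frac{1}{590}\right) = - \frac{959}{1180} - \frac{i \sqrt{115}}{3540}$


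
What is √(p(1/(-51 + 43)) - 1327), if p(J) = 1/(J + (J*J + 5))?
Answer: 9*I*√1604751/313 ≈ 36.425*I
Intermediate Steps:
p(J) = 1/(5 + J + J²) (p(J) = 1/(J + (J² + 5)) = 1/(J + (5 + J²)) = 1/(5 + J + J²))
√(p(1/(-51 + 43)) - 1327) = √(1/(5 + 1/(-51 + 43) + (1/(-51 + 43))²) - 1327) = √(1/(5 + 1/(-8) + (1/(-8))²) - 1327) = √(1/(5 - ⅛ + (-⅛)²) - 1327) = √(1/(5 - ⅛ + 1/64) - 1327) = √(1/(313/64) - 1327) = √(64/313 - 1327) = √(-415287/313) = 9*I*√1604751/313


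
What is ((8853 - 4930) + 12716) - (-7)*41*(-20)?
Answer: 10899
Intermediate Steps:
((8853 - 4930) + 12716) - (-7)*41*(-20) = (3923 + 12716) - (-7)*(-820) = 16639 - 1*5740 = 16639 - 5740 = 10899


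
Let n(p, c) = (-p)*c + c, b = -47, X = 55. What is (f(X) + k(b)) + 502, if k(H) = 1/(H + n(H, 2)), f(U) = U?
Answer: 27294/49 ≈ 557.02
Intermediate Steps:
n(p, c) = c - c*p (n(p, c) = -c*p + c = c - c*p)
k(H) = 1/(2 - H) (k(H) = 1/(H + 2*(1 - H)) = 1/(H + (2 - 2*H)) = 1/(2 - H))
(f(X) + k(b)) + 502 = (55 + 1/(2 - 1*(-47))) + 502 = (55 + 1/(2 + 47)) + 502 = (55 + 1/49) + 502 = 2696/49 + 502 = 27294/49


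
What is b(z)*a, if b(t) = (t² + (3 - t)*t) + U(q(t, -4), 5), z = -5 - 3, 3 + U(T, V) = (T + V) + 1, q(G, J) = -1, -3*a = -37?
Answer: -814/3 ≈ -271.33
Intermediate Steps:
a = 37/3 (a = -⅓*(-37) = 37/3 ≈ 12.333)
U(T, V) = -2 + T + V (U(T, V) = -3 + ((T + V) + 1) = -3 + (1 + T + V) = -2 + T + V)
z = -8
b(t) = 2 + t² + t*(3 - t) (b(t) = (t² + (3 - t)*t) + (-2 - 1 + 5) = (t² + t*(3 - t)) + 2 = 2 + t² + t*(3 - t))
b(z)*a = (2 + 3*(-8))*(37/3) = (2 - 24)*(37/3) = -22*37/3 = -814/3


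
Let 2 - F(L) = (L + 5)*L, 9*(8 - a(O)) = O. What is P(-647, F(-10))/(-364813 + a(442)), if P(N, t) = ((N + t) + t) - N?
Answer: 864/3283687 ≈ 0.00026312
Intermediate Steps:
a(O) = 8 - O/9
F(L) = 2 - L*(5 + L) (F(L) = 2 - (L + 5)*L = 2 - (5 + L)*L = 2 - L*(5 + L))
P(N, t) = 2*t (P(N, t) = (N + 2*t) - N = 2*t)
P(-647, F(-10))/(-364813 + a(442)) = (2*(2 - 1*(-10)**2 - 5*(-10)))/(-364813 + (8 - 1/9*442)) = (2*(2 - 1*100 + 50))/(-364813 + (8 - 442/9)) = (2*(2 - 100 + 50))/(-364813 - 370/9) = (2*(-48))/(-3283687/9) = -96*(-9/3283687) = 864/3283687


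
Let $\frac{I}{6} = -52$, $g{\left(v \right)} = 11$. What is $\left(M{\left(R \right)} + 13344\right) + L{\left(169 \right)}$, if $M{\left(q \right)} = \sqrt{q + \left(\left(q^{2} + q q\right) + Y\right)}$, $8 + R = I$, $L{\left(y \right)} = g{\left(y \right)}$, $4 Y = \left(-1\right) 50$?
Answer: $13355 + \frac{17 \sqrt{2830}}{2} \approx 13807.0$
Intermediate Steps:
$Y = - \frac{25}{2}$ ($Y = \frac{\left(-1\right) 50}{4} = \frac{1}{4} \left(-50\right) = - \frac{25}{2} \approx -12.5$)
$I = -312$ ($I = 6 \left(-52\right) = -312$)
$L{\left(y \right)} = 11$
$R = -320$ ($R = -8 - 312 = -320$)
$M{\left(q \right)} = \sqrt{- \frac{25}{2} + q + 2 q^{2}}$ ($M{\left(q \right)} = \sqrt{q - \left(\frac{25}{2} - q^{2} - q q\right)} = \sqrt{q + \left(\left(q^{2} + q^{2}\right) - \frac{25}{2}\right)} = \sqrt{q + \left(2 q^{2} - \frac{25}{2}\right)} = \sqrt{q + \left(- \frac{25}{2} + 2 q^{2}\right)} = \sqrt{- \frac{25}{2} + q + 2 q^{2}}$)
$\left(M{\left(R \right)} + 13344\right) + L{\left(169 \right)} = \left(\frac{\sqrt{-50 + 4 \left(-320\right) + 8 \left(-320\right)^{2}}}{2} + 13344\right) + 11 = \left(\frac{\sqrt{-50 - 1280 + 8 \cdot 102400}}{2} + 13344\right) + 11 = \left(\frac{\sqrt{-50 - 1280 + 819200}}{2} + 13344\right) + 11 = \left(\frac{\sqrt{817870}}{2} + 13344\right) + 11 = \left(\frac{17 \sqrt{2830}}{2} + 13344\right) + 11 = \left(13344 + \frac{17 \sqrt{2830}}{2}\right) + 11 = 13355 + \frac{17 \sqrt{2830}}{2}$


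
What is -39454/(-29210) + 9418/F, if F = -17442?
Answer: 6074366/7492365 ≈ 0.81074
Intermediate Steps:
-39454/(-29210) + 9418/F = -39454/(-29210) + 9418/(-17442) = -39454*(-1/29210) + 9418*(-1/17442) = 19727/14605 - 277/513 = 6074366/7492365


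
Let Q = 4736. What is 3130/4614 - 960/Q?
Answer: 81205/170718 ≈ 0.47567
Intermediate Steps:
3130/4614 - 960/Q = 3130/4614 - 960/4736 = 3130*(1/4614) - 960*1/4736 = 1565/2307 - 15/74 = 81205/170718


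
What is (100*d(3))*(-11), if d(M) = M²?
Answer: -9900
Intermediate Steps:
(100*d(3))*(-11) = (100*3²)*(-11) = (100*9)*(-11) = 900*(-11) = -9900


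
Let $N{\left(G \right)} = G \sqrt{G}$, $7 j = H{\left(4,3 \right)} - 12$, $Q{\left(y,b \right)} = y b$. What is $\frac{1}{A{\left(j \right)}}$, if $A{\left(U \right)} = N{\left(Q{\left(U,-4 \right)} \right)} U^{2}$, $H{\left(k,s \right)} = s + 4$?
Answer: $\frac{343 \sqrt{35}}{5000} \approx 0.40584$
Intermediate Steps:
$H{\left(k,s \right)} = 4 + s$
$Q{\left(y,b \right)} = b y$
$j = - \frac{5}{7}$ ($j = \frac{\left(4 + 3\right) - 12}{7} = \frac{7 - 12}{7} = \frac{1}{7} \left(-5\right) = - \frac{5}{7} \approx -0.71429$)
$N{\left(G \right)} = G^{\frac{3}{2}}$
$A{\left(U \right)} = 8 U^{2} \left(- U\right)^{\frac{3}{2}}$ ($A{\left(U \right)} = \left(- 4 U\right)^{\frac{3}{2}} U^{2} = 8 \left(- U\right)^{\frac{3}{2}} U^{2} = 8 U^{2} \left(- U\right)^{\frac{3}{2}}$)
$\frac{1}{A{\left(j \right)}} = \frac{1}{8 \left(\left(-1\right) \left(- \frac{5}{7}\right)\right)^{\frac{7}{2}}} = \frac{1}{8 \left(\frac{5}{7}\right)^{\frac{7}{2}}} = \frac{1}{8 \frac{125 \sqrt{35}}{2401}} = \frac{1}{\frac{1000}{2401} \sqrt{35}} = \frac{343 \sqrt{35}}{5000}$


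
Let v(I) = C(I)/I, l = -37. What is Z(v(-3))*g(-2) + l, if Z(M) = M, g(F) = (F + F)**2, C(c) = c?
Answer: -21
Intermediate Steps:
v(I) = 1 (v(I) = I/I = 1)
g(F) = 4*F**2 (g(F) = (2*F)**2 = 4*F**2)
Z(v(-3))*g(-2) + l = 1*(4*(-2)**2) - 37 = 1*(4*4) - 37 = 1*16 - 37 = 16 - 37 = -21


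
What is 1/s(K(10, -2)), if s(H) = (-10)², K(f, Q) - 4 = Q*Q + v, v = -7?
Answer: 1/100 ≈ 0.010000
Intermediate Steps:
K(f, Q) = -3 + Q² (K(f, Q) = 4 + (Q*Q - 7) = 4 + (Q² - 7) = 4 + (-7 + Q²) = -3 + Q²)
s(H) = 100
1/s(K(10, -2)) = 1/100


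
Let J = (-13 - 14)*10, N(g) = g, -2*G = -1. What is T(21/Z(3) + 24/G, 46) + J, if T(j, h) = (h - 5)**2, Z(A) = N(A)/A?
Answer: 1411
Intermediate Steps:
G = 1/2 (G = -1/2*(-1) = 1/2 ≈ 0.50000)
J = -270 (J = -27*10 = -270)
Z(A) = 1 (Z(A) = A/A = 1)
T(j, h) = (-5 + h)**2
T(21/Z(3) + 24/G, 46) + J = (-5 + 46)**2 - 270 = 41**2 - 270 = 1681 - 270 = 1411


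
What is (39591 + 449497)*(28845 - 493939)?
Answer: -227471894272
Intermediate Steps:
(39591 + 449497)*(28845 - 493939) = 489088*(-465094) = -227471894272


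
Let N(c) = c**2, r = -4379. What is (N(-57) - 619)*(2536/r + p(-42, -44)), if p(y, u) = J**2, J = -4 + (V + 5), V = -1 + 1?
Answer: 4847090/4379 ≈ 1106.9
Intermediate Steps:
V = 0
J = 1 (J = -4 + (0 + 5) = -4 + 5 = 1)
p(y, u) = 1 (p(y, u) = 1**2 = 1)
(N(-57) - 619)*(2536/r + p(-42, -44)) = ((-57)**2 - 619)*(2536/(-4379) + 1) = (3249 - 619)*(2536*(-1/4379) + 1) = 2630*(-2536/4379 + 1) = 2630*(1843/4379) = 4847090/4379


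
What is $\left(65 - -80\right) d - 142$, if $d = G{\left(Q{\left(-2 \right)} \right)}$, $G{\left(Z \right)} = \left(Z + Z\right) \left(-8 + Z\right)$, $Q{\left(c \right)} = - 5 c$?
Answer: $5658$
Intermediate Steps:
$G{\left(Z \right)} = 2 Z \left(-8 + Z\right)$
$d = 40$ ($d = 2 \left(\left(-5\right) \left(-2\right)\right) \left(-8 - -10\right) = 2 \cdot 10 \left(-8 + 10\right) = 2 \cdot 10 \cdot 2 = 40$)
$\left(65 - -80\right) d - 142 = \left(65 - -80\right) 40 - 142 = \left(65 + 80\right) 40 - 142 = 145 \cdot 40 - 142 = 5800 - 142 = 5658$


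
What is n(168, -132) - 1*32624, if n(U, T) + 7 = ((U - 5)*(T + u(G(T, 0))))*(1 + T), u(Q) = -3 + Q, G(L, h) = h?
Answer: 2850024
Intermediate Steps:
n(U, T) = -7 + (1 + T)*(-5 + U)*(-3 + T) (n(U, T) = -7 + ((U - 5)*(T + (-3 + 0)))*(1 + T) = -7 + ((-5 + U)*(T - 3))*(1 + T) = -7 + ((-5 + U)*(-3 + T))*(1 + T) = -7 + (1 + T)*(-5 + U)*(-3 + T))
n(168, -132) - 1*32624 = (8 - 5*(-132)² - 3*168 + 10*(-132) + 168*(-132)² - 2*(-132)*168) - 1*32624 = (8 - 5*17424 - 504 - 1320 + 168*17424 + 44352) - 32624 = (8 - 87120 - 504 - 1320 + 2927232 + 44352) - 32624 = 2882648 - 32624 = 2850024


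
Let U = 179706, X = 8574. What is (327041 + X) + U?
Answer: 515321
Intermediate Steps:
(327041 + X) + U = (327041 + 8574) + 179706 = 335615 + 179706 = 515321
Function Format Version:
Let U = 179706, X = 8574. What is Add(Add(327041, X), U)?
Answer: 515321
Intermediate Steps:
Add(Add(327041, X), U) = Add(Add(327041, 8574), 179706) = Add(335615, 179706) = 515321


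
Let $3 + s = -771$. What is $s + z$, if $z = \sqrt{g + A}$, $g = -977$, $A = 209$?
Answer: $-774 + 16 i \sqrt{3} \approx -774.0 + 27.713 i$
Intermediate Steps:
$s = -774$ ($s = -3 - 771 = -774$)
$z = 16 i \sqrt{3}$ ($z = \sqrt{-977 + 209} = \sqrt{-768} = 16 i \sqrt{3} \approx 27.713 i$)
$s + z = -774 + 16 i \sqrt{3}$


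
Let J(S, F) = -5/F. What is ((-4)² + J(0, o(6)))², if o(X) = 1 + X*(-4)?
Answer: 139129/529 ≈ 263.00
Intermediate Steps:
o(X) = 1 - 4*X
((-4)² + J(0, o(6)))² = ((-4)² - 5/(1 - 4*6))² = (16 - 5/(1 - 24))² = (16 - 5/(-23))² = (16 - 5*(-1/23))² = (16 + 5/23)² = (373/23)² = 139129/529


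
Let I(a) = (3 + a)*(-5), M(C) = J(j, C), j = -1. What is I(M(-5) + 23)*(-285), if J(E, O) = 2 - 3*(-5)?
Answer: 61275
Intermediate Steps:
J(E, O) = 17 (J(E, O) = 2 + 15 = 17)
M(C) = 17
I(a) = -15 - 5*a
I(M(-5) + 23)*(-285) = (-15 - 5*(17 + 23))*(-285) = (-15 - 5*40)*(-285) = (-15 - 200)*(-285) = -215*(-285) = 61275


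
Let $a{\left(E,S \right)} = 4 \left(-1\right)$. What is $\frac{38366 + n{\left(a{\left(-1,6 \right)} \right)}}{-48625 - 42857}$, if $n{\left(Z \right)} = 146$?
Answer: $- \frac{19256}{45741} \approx -0.42098$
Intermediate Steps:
$a{\left(E,S \right)} = -4$
$\frac{38366 + n{\left(a{\left(-1,6 \right)} \right)}}{-48625 - 42857} = \frac{38366 + 146}{-48625 - 42857} = \frac{38512}{-91482} = 38512 \left(- \frac{1}{91482}\right) = - \frac{19256}{45741}$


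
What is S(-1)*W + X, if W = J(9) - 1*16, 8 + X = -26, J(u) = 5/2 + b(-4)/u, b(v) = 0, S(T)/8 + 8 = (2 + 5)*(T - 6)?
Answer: 6122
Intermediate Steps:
S(T) = -400 + 56*T (S(T) = -64 + 8*((2 + 5)*(T - 6)) = -64 + 8*(7*(-6 + T)) = -64 + 8*(-42 + 7*T) = -64 + (-336 + 56*T) = -400 + 56*T)
J(u) = 5/2 (J(u) = 5/2 + 0/u = 5*(½) + 0 = 5/2 + 0 = 5/2)
X = -34 (X = -8 - 26 = -34)
W = -27/2 (W = 5/2 - 1*16 = 5/2 - 16 = -27/2 ≈ -13.500)
S(-1)*W + X = (-400 + 56*(-1))*(-27/2) - 34 = (-400 - 56)*(-27/2) - 34 = -456*(-27/2) - 34 = 6156 - 34 = 6122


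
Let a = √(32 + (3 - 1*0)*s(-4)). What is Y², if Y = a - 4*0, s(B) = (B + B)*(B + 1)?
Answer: 104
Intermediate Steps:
s(B) = 2*B*(1 + B) (s(B) = (2*B)*(1 + B) = 2*B*(1 + B))
a = 2*√26 (a = √(32 + (3 - 1*0)*(2*(-4)*(1 - 4))) = √(32 + (3 + 0)*(2*(-4)*(-3))) = √(32 + 3*24) = √(32 + 72) = √104 = 2*√26 ≈ 10.198)
Y = 2*√26 (Y = 2*√26 - 4*0 = 2*√26 + 0 = 2*√26 ≈ 10.198)
Y² = (2*√26)² = 104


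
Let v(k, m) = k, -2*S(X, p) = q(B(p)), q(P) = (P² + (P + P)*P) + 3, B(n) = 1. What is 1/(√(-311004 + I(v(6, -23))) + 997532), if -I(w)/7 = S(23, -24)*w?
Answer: 498766/497535200951 - 9*I*√3838/995070401902 ≈ 1.0025e-6 - 5.6033e-10*I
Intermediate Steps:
q(P) = 3 + 3*P² (q(P) = (P² + (2*P)*P) + 3 = (P² + 2*P²) + 3 = 3*P² + 3 = 3 + 3*P²)
S(X, p) = -3 (S(X, p) = -(3 + 3*1²)/2 = -(3 + 3*1)/2 = -(3 + 3)/2 = -½*6 = -3)
I(w) = 21*w (I(w) = -(-21)*w = 21*w)
1/(√(-311004 + I(v(6, -23))) + 997532) = 1/(√(-311004 + 21*6) + 997532) = 1/(√(-311004 + 126) + 997532) = 1/(√(-310878) + 997532) = 1/(9*I*√3838 + 997532) = 1/(997532 + 9*I*√3838)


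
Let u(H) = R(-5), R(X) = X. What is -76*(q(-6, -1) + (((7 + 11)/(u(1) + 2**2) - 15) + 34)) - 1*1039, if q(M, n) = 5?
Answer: -1495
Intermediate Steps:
u(H) = -5
-76*(q(-6, -1) + (((7 + 11)/(u(1) + 2**2) - 15) + 34)) - 1*1039 = -76*(5 + (((7 + 11)/(-5 + 2**2) - 15) + 34)) - 1*1039 = -76*(5 + ((18/(-5 + 4) - 15) + 34)) - 1039 = -76*(5 + ((18/(-1) - 15) + 34)) - 1039 = -76*(5 + ((18*(-1) - 15) + 34)) - 1039 = -76*(5 + ((-18 - 15) + 34)) - 1039 = -76*(5 + (-33 + 34)) - 1039 = -76*(5 + 1) - 1039 = -76*6 - 1039 = -456 - 1039 = -1495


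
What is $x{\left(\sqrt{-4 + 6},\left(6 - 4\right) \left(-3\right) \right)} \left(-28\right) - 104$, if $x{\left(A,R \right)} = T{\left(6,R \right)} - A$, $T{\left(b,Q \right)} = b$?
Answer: $-272 + 28 \sqrt{2} \approx -232.4$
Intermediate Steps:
$x{\left(A,R \right)} = 6 - A$
$x{\left(\sqrt{-4 + 6},\left(6 - 4\right) \left(-3\right) \right)} \left(-28\right) - 104 = \left(6 - \sqrt{-4 + 6}\right) \left(-28\right) - 104 = \left(6 - \sqrt{2}\right) \left(-28\right) - 104 = \left(-168 + 28 \sqrt{2}\right) - 104 = -272 + 28 \sqrt{2}$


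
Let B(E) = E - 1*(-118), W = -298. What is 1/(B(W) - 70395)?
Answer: -1/70575 ≈ -1.4169e-5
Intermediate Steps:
B(E) = 118 + E (B(E) = E + 118 = 118 + E)
1/(B(W) - 70395) = 1/((118 - 298) - 70395) = 1/(-180 - 70395) = 1/(-70575) = -1/70575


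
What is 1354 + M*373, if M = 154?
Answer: 58796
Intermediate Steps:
1354 + M*373 = 1354 + 154*373 = 1354 + 57442 = 58796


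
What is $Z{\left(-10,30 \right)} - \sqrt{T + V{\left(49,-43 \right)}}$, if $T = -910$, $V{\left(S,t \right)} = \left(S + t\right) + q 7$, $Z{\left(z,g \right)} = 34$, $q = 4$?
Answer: $34 - 2 i \sqrt{219} \approx 34.0 - 29.597 i$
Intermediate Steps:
$V{\left(S,t \right)} = 28 + S + t$ ($V{\left(S,t \right)} = \left(S + t\right) + 4 \cdot 7 = \left(S + t\right) + 28 = 28 + S + t$)
$Z{\left(-10,30 \right)} - \sqrt{T + V{\left(49,-43 \right)}} = 34 - \sqrt{-910 + \left(28 + 49 - 43\right)} = 34 - \sqrt{-910 + 34} = 34 - \sqrt{-876} = 34 - 2 i \sqrt{219}$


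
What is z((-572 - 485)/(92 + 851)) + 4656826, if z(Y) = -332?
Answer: 4656494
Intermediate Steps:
z((-572 - 485)/(92 + 851)) + 4656826 = -332 + 4656826 = 4656494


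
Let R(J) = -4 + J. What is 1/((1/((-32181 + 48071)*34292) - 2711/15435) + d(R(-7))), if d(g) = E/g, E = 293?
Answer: -2643309317880/70872418455917 ≈ -0.037297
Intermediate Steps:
d(g) = 293/g
1/((1/((-32181 + 48071)*34292) - 2711/15435) + d(R(-7))) = 1/((1/((-32181 + 48071)*34292) - 2711/15435) + 293/(-4 - 7)) = 1/(((1/34292)/15890 - 2711*1/15435) + 293/(-11)) = 1/(((1/15890)*(1/34292) - 2711/15435) + 293*(-1/11)) = 1/((1/544899880 - 2711/15435) - 293/11) = 1/(-42206387407/240300847080 - 293/11) = 1/(-70872418455917/2643309317880) = -2643309317880/70872418455917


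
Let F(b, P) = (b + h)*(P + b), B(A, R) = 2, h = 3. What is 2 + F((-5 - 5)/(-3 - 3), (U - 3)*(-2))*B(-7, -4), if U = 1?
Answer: 494/9 ≈ 54.889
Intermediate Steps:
F(b, P) = (3 + b)*(P + b) (F(b, P) = (b + 3)*(P + b) = (3 + b)*(P + b))
2 + F((-5 - 5)/(-3 - 3), (U - 3)*(-2))*B(-7, -4) = 2 + (((-5 - 5)/(-3 - 3))² + 3*((1 - 3)*(-2)) + 3*((-5 - 5)/(-3 - 3)) + ((1 - 3)*(-2))*((-5 - 5)/(-3 - 3)))*2 = 2 + ((-10/(-6))² + 3*(-2*(-2)) + 3*(-10/(-6)) + (-2*(-2))*(-10/(-6)))*2 = 2 + ((-10*(-⅙))² + 3*4 + 3*(-10*(-⅙)) + 4*(-10*(-⅙)))*2 = 2 + ((5/3)² + 12 + 3*(5/3) + 4*(5/3))*2 = 2 + (25/9 + 12 + 5 + 20/3)*2 = 2 + (238/9)*2 = 2 + 476/9 = 494/9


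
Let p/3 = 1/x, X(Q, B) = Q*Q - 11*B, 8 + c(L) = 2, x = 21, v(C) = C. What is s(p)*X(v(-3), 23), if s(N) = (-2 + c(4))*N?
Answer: 1952/7 ≈ 278.86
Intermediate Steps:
c(L) = -6 (c(L) = -8 + 2 = -6)
X(Q, B) = Q**2 - 11*B
p = 1/7 (p = 3/21 = 3*(1/21) = 1/7 ≈ 0.14286)
s(N) = -8*N (s(N) = (-2 - 6)*N = -8*N)
s(p)*X(v(-3), 23) = (-8*1/7)*((-3)**2 - 11*23) = -8*(9 - 253)/7 = -8/7*(-244) = 1952/7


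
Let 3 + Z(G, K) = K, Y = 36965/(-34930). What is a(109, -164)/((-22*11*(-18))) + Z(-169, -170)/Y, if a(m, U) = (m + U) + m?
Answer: 292498055/1789106 ≈ 163.49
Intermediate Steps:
a(m, U) = U + 2*m (a(m, U) = (U + m) + m = U + 2*m)
Y = -7393/6986 (Y = 36965*(-1/34930) = -7393/6986 ≈ -1.0583)
Z(G, K) = -3 + K
a(109, -164)/((-22*11*(-18))) + Z(-169, -170)/Y = (-164 + 2*109)/((-22*11*(-18))) + (-3 - 170)/(-7393/6986) = (-164 + 218)/((-242*(-18))) - 173*(-6986/7393) = 54/4356 + 1208578/7393 = 54*(1/4356) + 1208578/7393 = 3/242 + 1208578/7393 = 292498055/1789106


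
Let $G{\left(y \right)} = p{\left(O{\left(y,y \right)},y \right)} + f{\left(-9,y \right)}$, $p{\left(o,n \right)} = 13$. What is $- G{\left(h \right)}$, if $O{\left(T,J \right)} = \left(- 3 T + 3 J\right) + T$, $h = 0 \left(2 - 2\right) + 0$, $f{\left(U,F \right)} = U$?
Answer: $-4$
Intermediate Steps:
$h = 0$ ($h = 0 \left(2 - 2\right) + 0 = 0 \cdot 0 + 0 = 0 + 0 = 0$)
$O{\left(T,J \right)} = - 2 T + 3 J$
$G{\left(y \right)} = 4$ ($G{\left(y \right)} = 13 - 9 = 4$)
$- G{\left(h \right)} = \left(-1\right) 4 = -4$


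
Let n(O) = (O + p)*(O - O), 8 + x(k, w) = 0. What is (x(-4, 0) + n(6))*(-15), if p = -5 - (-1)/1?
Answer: 120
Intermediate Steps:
x(k, w) = -8 (x(k, w) = -8 + 0 = -8)
p = -4 (p = -5 - (-1) = -5 - 1*(-1) = -5 + 1 = -4)
n(O) = 0 (n(O) = (O - 4)*(O - O) = (-4 + O)*0 = 0)
(x(-4, 0) + n(6))*(-15) = (-8 + 0)*(-15) = -8*(-15) = 120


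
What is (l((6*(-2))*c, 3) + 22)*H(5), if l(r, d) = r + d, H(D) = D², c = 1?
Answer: 325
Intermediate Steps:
l(r, d) = d + r
(l((6*(-2))*c, 3) + 22)*H(5) = ((3 + (6*(-2))*1) + 22)*5² = ((3 - 12*1) + 22)*25 = ((3 - 12) + 22)*25 = (-9 + 22)*25 = 13*25 = 325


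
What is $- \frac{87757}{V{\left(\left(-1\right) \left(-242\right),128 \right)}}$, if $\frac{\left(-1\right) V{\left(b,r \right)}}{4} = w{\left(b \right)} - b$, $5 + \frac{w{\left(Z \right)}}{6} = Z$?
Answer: $\frac{87757}{4720} \approx 18.593$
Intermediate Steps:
$w{\left(Z \right)} = -30 + 6 Z$
$V{\left(b,r \right)} = 120 - 20 b$ ($V{\left(b,r \right)} = - 4 \left(\left(-30 + 6 b\right) - b\right) = - 4 \left(-30 + 5 b\right) = 120 - 20 b$)
$- \frac{87757}{V{\left(\left(-1\right) \left(-242\right),128 \right)}} = - \frac{87757}{120 - 20 \left(\left(-1\right) \left(-242\right)\right)} = - \frac{87757}{120 - 4840} = - \frac{87757}{-4720} = \left(-87757\right) \left(- \frac{1}{4720}\right) = \frac{87757}{4720}$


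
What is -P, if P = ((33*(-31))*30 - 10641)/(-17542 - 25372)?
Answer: -41331/42914 ≈ -0.96311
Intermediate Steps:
P = 41331/42914 (P = (-1023*30 - 10641)/(-42914) = (-30690 - 10641)*(-1/42914) = -41331*(-1/42914) = 41331/42914 ≈ 0.96311)
-P = -1*41331/42914 = -41331/42914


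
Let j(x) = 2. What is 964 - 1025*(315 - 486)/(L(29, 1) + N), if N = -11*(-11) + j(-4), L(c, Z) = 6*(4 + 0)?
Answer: 105661/49 ≈ 2156.3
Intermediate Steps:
L(c, Z) = 24 (L(c, Z) = 6*4 = 24)
N = 123 (N = -11*(-11) + 2 = 121 + 2 = 123)
964 - 1025*(315 - 486)/(L(29, 1) + N) = 964 - 1025*(315 - 486)/(24 + 123) = 964 - (-175275)/147 = 964 - 1025*(-57/49) = 964 + 58425/49 = 105661/49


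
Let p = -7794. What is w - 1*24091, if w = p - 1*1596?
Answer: -33481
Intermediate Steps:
w = -9390 (w = -7794 - 1*1596 = -7794 - 1596 = -9390)
w - 1*24091 = -9390 - 1*24091 = -9390 - 24091 = -33481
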